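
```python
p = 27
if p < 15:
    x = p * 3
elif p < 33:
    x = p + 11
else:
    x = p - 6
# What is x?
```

Trace:
`p = 27` → p = 27
`if p < 15: ...` → p < 15 is False, p < 33 is True → x = 38
So x = 38

Answer: 38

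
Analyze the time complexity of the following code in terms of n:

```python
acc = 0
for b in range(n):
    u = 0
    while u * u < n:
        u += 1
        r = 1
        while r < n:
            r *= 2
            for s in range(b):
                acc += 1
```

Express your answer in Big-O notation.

Each loop level contributes: n × √n × log n × n. Multiplying the contributions gives O(n^2√n log n).

Answer: O(n^2√n log n)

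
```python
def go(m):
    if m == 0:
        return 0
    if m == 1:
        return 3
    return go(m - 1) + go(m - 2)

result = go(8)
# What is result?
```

Build up from base cases: go(0)=0, go(1)=3, go(2)=3, go(3)=6, go(4)=9, go(5)=15, go(6)=24, ..., go(8)=63

Answer: 63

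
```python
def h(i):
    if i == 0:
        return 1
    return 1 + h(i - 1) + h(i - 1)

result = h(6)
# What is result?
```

h(i) = 1 + 2·h(i-1), h(0)=1. Closed form: (1+1)·2^6 - 1 = 127.

Answer: 127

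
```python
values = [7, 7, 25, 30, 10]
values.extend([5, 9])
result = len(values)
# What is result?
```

Trace:
`values = [7, 7, 25, 30, 10]` → values = [7, 7, 25, 30, 10]
`values.extend([5, 9])` → values = [7, 7, 25, 30, 10, 5, 9]
`result = len(values)` → result = 7
So result = 7

Answer: 7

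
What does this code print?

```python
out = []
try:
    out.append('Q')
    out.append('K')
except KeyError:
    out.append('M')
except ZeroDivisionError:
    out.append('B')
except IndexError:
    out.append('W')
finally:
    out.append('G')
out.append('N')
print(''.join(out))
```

Execution trace: 'Q' (try body) → 'K' (try body, no exception) → 'G' (finally) → 'N' (after the try/except). Output: QKGN

Answer: QKGN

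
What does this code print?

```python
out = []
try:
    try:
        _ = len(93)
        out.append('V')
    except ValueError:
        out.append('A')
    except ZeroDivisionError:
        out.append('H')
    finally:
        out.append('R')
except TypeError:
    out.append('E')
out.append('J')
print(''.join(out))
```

Execution trace: 'R' (inner finally) → 'E' (outer except TypeError) → 'J' (after the try/except). Output: REJ

Answer: REJ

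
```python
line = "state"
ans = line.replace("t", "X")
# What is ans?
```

Trace:
`line = "state"` → line = 'state'
`ans = line.replace("t", "X")` → ans = 'sXaXe'
So ans = 'sXaXe'

Answer: 'sXaXe'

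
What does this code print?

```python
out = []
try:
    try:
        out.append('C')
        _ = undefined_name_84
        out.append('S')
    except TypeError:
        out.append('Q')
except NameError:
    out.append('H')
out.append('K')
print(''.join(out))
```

Execution trace: 'C' (try body) → 'H' (outer except NameError) → 'K' (after the try/except). Output: CHK

Answer: CHK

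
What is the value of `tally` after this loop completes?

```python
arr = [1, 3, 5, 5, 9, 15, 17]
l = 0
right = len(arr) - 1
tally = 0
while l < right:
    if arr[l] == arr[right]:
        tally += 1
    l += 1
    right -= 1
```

Count matching pairs from ends
`tally` takes the values: 0

Answer: 0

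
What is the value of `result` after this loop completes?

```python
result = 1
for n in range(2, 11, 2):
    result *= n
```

Product of even numbers 2 to 10
`result` takes the values: 1 → 2 → 8 → 48 → 384 → 3840

Answer: 3840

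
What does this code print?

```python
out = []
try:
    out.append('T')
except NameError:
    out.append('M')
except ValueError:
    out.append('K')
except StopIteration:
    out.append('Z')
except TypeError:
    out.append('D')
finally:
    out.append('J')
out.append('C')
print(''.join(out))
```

Execution trace: 'T' (try body, no exception) → 'J' (finally) → 'C' (after the try/except). Output: TJC

Answer: TJC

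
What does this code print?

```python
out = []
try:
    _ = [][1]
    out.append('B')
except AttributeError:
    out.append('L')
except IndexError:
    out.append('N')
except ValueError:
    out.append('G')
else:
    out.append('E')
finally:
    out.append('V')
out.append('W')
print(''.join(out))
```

Execution trace: 'N' (except IndexError) → 'V' (finally) → 'W' (after the try/except). Output: NVW

Answer: NVW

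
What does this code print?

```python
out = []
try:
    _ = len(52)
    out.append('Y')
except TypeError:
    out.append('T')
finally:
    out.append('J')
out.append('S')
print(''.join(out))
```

Execution trace: 'T' (except TypeError) → 'J' (finally) → 'S' (after the try/except). Output: TJS

Answer: TJS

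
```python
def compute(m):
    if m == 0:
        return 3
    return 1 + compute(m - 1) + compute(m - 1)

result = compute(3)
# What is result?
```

compute(m) = 1 + 2·compute(m-1), compute(0)=3. Closed form: (3+1)·2^3 - 1 = 31.

Answer: 31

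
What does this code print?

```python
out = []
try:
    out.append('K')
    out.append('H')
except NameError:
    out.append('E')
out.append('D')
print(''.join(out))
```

Execution trace: 'K' (try body) → 'H' (try body, no exception) → 'D' (after the try/except). Output: KHD

Answer: KHD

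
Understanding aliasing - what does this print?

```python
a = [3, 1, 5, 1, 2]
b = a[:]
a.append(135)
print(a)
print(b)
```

Key concept: slice [:] creates copy.
Step by step:
`a = [3, 1, 5, 1, 2]` → a = [3, 1, 5, 1, 2]
`b = a[:]` → b = [3, 1, 5, 1, 2]
`a.append(135)` → a = [3, 1, 5, 1, 2, 135]
`print(a)` → prints [3, 1, 5, 1, 2, 135]
`print(b)` → prints [3, 1, 5, 1, 2]

Answer:
[3, 1, 5, 1, 2, 135]
[3, 1, 5, 1, 2]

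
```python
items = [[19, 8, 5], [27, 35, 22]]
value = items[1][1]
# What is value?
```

Trace:
`items = [[19, 8, 5], [27, 35, 22]]` → items = [[19, 8, 5], [27, 35, 22]]
`value = items[1][1]` → value = 35
So value = 35

Answer: 35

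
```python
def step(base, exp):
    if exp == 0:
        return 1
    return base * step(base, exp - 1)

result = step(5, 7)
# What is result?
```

step(5, 7) = 5 * 5 * 5 * 5 * 5 * 5 * 5 = 78125

Answer: 78125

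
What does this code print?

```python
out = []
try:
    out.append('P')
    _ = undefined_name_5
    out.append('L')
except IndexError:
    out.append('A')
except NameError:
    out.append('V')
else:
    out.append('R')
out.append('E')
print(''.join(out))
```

Execution trace: 'P' (try body) → 'V' (except NameError) → 'E' (after the try/except). Output: PVE

Answer: PVE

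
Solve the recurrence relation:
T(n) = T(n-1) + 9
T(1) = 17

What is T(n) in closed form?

Unrolling: T(n) = T(1) + 9·(n-1) = 17 + 9(n-1) = 9n + 8.

Answer: T(n) = 9n + 8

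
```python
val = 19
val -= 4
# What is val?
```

Trace:
`val = 19` → val = 19
`val -= 4` → val = 15
So val = 15

Answer: 15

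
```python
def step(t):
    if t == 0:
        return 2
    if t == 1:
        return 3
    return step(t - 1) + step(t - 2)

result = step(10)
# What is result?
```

Build up from base cases: step(0)=2, step(1)=3, step(2)=5, step(3)=8, step(4)=13, step(5)=21, step(6)=34, ..., step(10)=233

Answer: 233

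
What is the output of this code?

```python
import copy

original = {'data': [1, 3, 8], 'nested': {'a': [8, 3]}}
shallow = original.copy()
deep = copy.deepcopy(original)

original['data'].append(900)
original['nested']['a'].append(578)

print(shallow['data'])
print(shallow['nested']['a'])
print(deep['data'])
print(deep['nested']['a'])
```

Key concept: comparing shallow vs deep copy.
Step by step:
`original = {'data': [1, 3, 8], 'nested': {'a': [8, 3]}}` → original = {'data': [1, 3, 8], 'nested': {'a': [8, 3]}}
`shallow = original.copy()` → shallow = {'data': [1, 3, 8], 'nested': {'a': [8, 3]}}
`deep = copy.deepcopy(original)` → deep = {'data': [1, 3, 8], 'nested': {'a': [8, 3]}}
`original['data'].append(900)` → original = {'data': [1, 3, 8, 900], 'nested': {'a': [8, 3]}}; shallow = {'data': [1, 3, 8, 900], 'nested': {'a': [8, 3]}}
`original['nested']['a'].append(578)` → original = {'data': [1, 3, 8, 900], 'nested': {'a': [8, 3, 578]}}; shallow = {'data': [1, 3, 8, 900], 'nested': {'a': [8, 3, 578]}}
`print(shallow['data'])` → prints [1, 3, 8, 900]
`print(shallow['nested']['a'])` → prints [8, 3, 578]
`print(deep['data'])` → prints [1, 3, 8]
`print(deep['nested']['a'])` → prints [8, 3]

Answer:
[1, 3, 8, 900]
[8, 3, 578]
[1, 3, 8]
[8, 3]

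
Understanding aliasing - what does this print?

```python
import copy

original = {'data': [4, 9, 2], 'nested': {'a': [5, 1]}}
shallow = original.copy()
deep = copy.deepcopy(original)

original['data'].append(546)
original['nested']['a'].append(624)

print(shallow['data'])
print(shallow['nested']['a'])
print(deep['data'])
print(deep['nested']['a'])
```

Key concept: comparing shallow vs deep copy.
Step by step:
`original = {'data': [4, 9, 2], 'nested': {'a': [5, 1]}}` → original = {'data': [4, 9, 2], 'nested': {'a': [5, 1]}}
`shallow = original.copy()` → shallow = {'data': [4, 9, 2], 'nested': {'a': [5, 1]}}
`deep = copy.deepcopy(original)` → deep = {'data': [4, 9, 2], 'nested': {'a': [5, 1]}}
`original['data'].append(546)` → original = {'data': [4, 9, 2, 546], 'nested': {'a': [5, 1]}}; shallow = {'data': [4, 9, 2, 546], 'nested': {'a': [5, 1]}}
`original['nested']['a'].append(624)` → original = {'data': [4, 9, 2, 546], 'nested': {'a': [5, 1, 624]}}; shallow = {'data': [4, 9, 2, 546], 'nested': {'a': [5, 1, 624]}}
`print(shallow['data'])` → prints [4, 9, 2, 546]
`print(shallow['nested']['a'])` → prints [5, 1, 624]
`print(deep['data'])` → prints [4, 9, 2]
`print(deep['nested']['a'])` → prints [5, 1]

Answer:
[4, 9, 2, 546]
[5, 1, 624]
[4, 9, 2]
[5, 1]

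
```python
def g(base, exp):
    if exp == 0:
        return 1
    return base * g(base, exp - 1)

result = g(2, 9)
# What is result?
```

g(2, 9) = 2 * 2 * 2 * 2 * 2 * 2 * 2 * 2 * 2 = 512

Answer: 512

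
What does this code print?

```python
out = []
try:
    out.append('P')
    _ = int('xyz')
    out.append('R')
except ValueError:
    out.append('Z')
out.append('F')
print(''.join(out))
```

Execution trace: 'P' (try body) → 'Z' (except ValueError) → 'F' (after the try/except). Output: PZF

Answer: PZF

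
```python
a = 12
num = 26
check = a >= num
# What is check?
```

Trace:
`a = 12` → a = 12
`num = 26` → num = 26
`check = a >= num` → check = False
So check = False

Answer: False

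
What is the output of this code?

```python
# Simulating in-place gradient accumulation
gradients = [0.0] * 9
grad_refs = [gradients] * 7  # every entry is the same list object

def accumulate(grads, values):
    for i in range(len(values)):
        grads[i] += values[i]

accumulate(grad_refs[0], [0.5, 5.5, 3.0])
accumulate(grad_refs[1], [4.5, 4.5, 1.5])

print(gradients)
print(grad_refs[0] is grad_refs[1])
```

Key concept: gradient accumulation aliasing.
Step by step:
`gradients = [0.0] * 9` → gradients = [0.0, 0.0, 0.0, 0.0, 0.0, 0.0, 0.0, 0.0, 0.0]
`grad_refs = [gradients] * 7` → grad_refs = [[0.0, 0.0, 0.0, 0.0, 0.0, 0.0, 0.0, 0.0, 0.0], [0.0, 0.0, 0.0, 0.0, 0.0, 0.0, 0.0, 0.0, 0.0], [0.0, 0.0, 0.0, 0.0, 0.0, 0.0, 0.0, 0.0, 0.0], [0.0, 0.0, 0.0, 0.0, 0.0, 0.0, 0.0, 0.0, 0.0], [0.0, 0.0, 0.0, 0.0, 0.0, 0.0, 0.0, 0.0, 0.0], [0.0, 0.0, 0.0, 0.0, 0.0, 0.0, 0.0, 0.0, 0.0], [0.0, 0.0, 0.0, 0.0, 0.0, 0.0, 0.0, 0.0, 0.0]]
`accumulate(grad_refs[0], [0.5, 5.5, 3.0])` → gradients = [0.5, 5.5, 3.0, 0.0, 0.0, 0.0, 0.0, 0.0, 0.0]; grad_refs = [[0.5, 5.5, 3.0, 0.0, 0.0, 0.0, 0.0, 0.0, 0.0], [0.5, 5.5, 3.0, 0.0, 0.0, 0.0, 0.0, 0.0, 0.0], [0.5, 5.5, 3.0, 0.0, 0.0, 0.0, 0.0, 0.0, 0.0], [0.5, 5.5, 3.0, 0.0, 0.0, 0.0, 0.0, 0.0, 0.0], [0.5, 5.5, 3.0, 0.0, 0.0, 0.0, 0.0, 0.0, 0.0], [0.5, 5.5, 3.0, 0.0, 0.0, 0.0, 0.0, 0.0, 0.0], [0.5, 5.5, 3.0, 0.0, 0.0, 0.0, 0.0, 0.0, 0.0]]
`accumulate(grad_refs[1], [4.5, 4.5, 1.5])` → gradients = [5.0, 10.0, 4.5, 0.0, 0.0, 0.0, 0.0, 0.0, 0.0]; grad_refs = [[5.0, 10.0, 4.5, 0.0, 0.0, 0.0, 0.0, 0.0, 0.0], [5.0, 10.0, 4.5, 0.0, 0.0, 0.0, 0.0, 0.0, 0.0], [5.0, 10.0, 4.5, 0.0, 0.0, 0.0, 0.0, 0.0, 0.0], [5.0, 10.0, 4.5, 0.0, 0.0, 0.0, 0.0, 0.0, 0.0], [5.0, 10.0, 4.5, 0.0, 0.0, 0.0, 0.0, 0.0, 0.0], [5.0, 10.0, 4.5, 0.0, 0.0, 0.0, 0.0, 0.0, 0.0], [5.0, 10.0, 4.5, 0.0, 0.0, 0.0, 0.0, 0.0, 0.0]]
`print(gradients)` → prints [5.0, 10.0, 4.5, 0.0, 0.0, 0.0, 0.0, 0.0, 0.0]
`print(grad_refs[0] is grad_refs[1])` → prints True

Answer:
[5.0, 10.0, 4.5, 0.0, 0.0, 0.0, 0.0, 0.0, 0.0]
True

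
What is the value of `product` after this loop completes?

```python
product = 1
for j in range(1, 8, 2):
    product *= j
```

Product of 1, 3, 5, ... up to 7
`product` takes the values: 1 → 3 → 15 → 105

Answer: 105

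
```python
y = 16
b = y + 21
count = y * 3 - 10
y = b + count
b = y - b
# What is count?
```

Trace:
`y = 16` → y = 16
`b = y + 21` → b = 37
`count = y * 3 - 10` → count = 38
`y = b + count` → y = 75
`b = y - b` → b = 38
So count = 38

Answer: 38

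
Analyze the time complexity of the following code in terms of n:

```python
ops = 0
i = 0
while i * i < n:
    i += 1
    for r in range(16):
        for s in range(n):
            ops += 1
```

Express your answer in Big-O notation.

Each loop level contributes: √n × 1 × n. Multiplying the contributions gives O(n√n).

Answer: O(n√n)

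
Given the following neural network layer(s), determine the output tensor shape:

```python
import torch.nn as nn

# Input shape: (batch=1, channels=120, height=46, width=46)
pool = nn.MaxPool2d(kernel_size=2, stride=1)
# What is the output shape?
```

Input: (1, 120, 46, 46) -> Output: (1, 120, 45, 45)

Answer: (1, 120, 45, 45)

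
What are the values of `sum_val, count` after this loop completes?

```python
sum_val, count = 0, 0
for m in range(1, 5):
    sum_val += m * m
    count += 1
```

Sum of squares and count
`sum_val, count` takes the values: (0, 0) → (1, 0) → (1, 1) → (5, 1) → (5, 2) → (14, 2) → (14, 3) → (30, 3) → (30, 4)

Answer: 30, 4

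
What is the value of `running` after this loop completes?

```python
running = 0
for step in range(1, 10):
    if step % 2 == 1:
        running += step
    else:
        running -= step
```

Add odd, subtract even
`running` takes the values: 0 → 1 → -1 → 2 → -2 → 3 → -3 → 4 → -4 → 5

Answer: 5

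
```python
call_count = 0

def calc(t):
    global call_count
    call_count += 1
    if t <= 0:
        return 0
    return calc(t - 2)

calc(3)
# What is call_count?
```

Linear recursion stepping by 2: 3 calls from t=3 down to ≤0.

Answer: 3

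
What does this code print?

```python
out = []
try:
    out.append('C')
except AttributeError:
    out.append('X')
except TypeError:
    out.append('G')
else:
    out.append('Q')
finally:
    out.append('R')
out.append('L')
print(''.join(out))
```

Execution trace: 'C' (try body, no exception) → 'Q' (else) → 'R' (finally) → 'L' (after the try/except). Output: CQRL

Answer: CQRL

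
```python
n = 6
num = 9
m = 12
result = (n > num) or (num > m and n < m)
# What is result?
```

Trace:
`n = 6` → n = 6
`num = 9` → num = 9
`m = 12` → m = 12
`result = (n > num) or (num > m and n < m)` → result = False
So result = False

Answer: False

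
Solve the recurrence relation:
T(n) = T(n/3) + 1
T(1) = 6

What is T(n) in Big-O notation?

Each step divides n by 3 and adds 1. After log_3(n) steps we reach T(1)=6. So T(n) = 1·log_3(n) + 6 = O(log n).

Answer: O(log n)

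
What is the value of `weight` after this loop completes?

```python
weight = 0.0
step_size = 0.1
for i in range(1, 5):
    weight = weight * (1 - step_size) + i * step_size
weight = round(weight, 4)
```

Moving average with lr=0.1
`weight` takes the values: 0.0 → 0.1 → 0.29 → 0.561 → 0.9049

Answer: 0.9049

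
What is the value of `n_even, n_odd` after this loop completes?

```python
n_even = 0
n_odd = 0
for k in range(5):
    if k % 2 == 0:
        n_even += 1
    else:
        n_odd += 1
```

Count evens and odds in range(5)
`n_even, n_odd` takes the values: (0, 0) → (1, 0) → (1, 1) → (2, 1) → (2, 2) → (3, 2)

Answer: 3, 2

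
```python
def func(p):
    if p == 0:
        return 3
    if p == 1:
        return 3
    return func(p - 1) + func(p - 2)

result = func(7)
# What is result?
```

Build up from base cases: func(0)=3, func(1)=3, func(2)=6, func(3)=9, func(4)=15, func(5)=24, func(6)=39, ..., func(7)=63

Answer: 63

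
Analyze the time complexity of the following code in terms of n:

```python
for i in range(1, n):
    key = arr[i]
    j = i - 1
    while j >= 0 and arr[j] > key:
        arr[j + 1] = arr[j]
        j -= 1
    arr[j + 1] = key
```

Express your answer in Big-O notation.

This is Insertion sort. Time complexity: O(n²).

Answer: O(n²)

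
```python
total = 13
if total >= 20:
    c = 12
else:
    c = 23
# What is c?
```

Trace:
`total = 13` → total = 13
`if total >= 20: ...` → total >= 20 is False, take else branch → c = 23
So c = 23

Answer: 23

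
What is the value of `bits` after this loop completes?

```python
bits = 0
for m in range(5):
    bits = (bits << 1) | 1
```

Build 5 consecutive 1-bits: 0b11111
`bits` takes the values: 0 → 1 → 3 → 7 → 15 → 31

Answer: 31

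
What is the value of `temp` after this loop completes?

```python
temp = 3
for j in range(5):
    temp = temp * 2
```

Multiply by 2, 5 times: 3 * 2^5 = 96
`temp` takes the values: 3 → 6 → 12 → 24 → 48 → 96

Answer: 96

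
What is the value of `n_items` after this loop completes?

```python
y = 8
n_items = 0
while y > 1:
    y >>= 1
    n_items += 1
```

Count right shifts until 1
`n_items` takes the values: 0 → 1 → 2 → 3

Answer: 3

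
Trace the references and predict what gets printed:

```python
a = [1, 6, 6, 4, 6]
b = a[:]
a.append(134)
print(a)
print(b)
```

Key concept: slice [:] creates copy.
Step by step:
`a = [1, 6, 6, 4, 6]` → a = [1, 6, 6, 4, 6]
`b = a[:]` → b = [1, 6, 6, 4, 6]
`a.append(134)` → a = [1, 6, 6, 4, 6, 134]
`print(a)` → prints [1, 6, 6, 4, 6, 134]
`print(b)` → prints [1, 6, 6, 4, 6]

Answer:
[1, 6, 6, 4, 6, 134]
[1, 6, 6, 4, 6]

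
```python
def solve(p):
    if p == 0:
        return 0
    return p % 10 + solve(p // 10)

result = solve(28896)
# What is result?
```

Sum of digits of 28896: 6 + 9 + 8 + 8 + 2 = 33

Answer: 33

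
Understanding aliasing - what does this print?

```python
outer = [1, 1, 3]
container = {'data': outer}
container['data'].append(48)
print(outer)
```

Key concept: dict holds reference to list.
Step by step:
`outer = [1, 1, 3]` → outer = [1, 1, 3]
`container = {'data': outer}` → container = {'data': [1, 1, 3]}
`container['data'].append(48)` → outer = [1, 1, 3, 48]; container = {'data': [1, 1, 3, 48]}
`print(outer)` → prints [1, 1, 3, 48]

Answer: [1, 1, 3, 48]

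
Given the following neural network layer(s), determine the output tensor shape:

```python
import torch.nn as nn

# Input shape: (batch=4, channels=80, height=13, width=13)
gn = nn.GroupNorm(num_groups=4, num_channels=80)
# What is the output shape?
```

Input: (4, 80, 13, 13) -> Output: (4, 80, 13, 13)

Answer: (4, 80, 13, 13)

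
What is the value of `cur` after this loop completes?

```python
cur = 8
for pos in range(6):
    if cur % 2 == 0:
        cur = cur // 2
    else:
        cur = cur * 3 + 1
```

Collatz-style transformation from 8
`cur` takes the values: 8 → 4 → 2 → 1 → 4 → 2 → 1

Answer: 1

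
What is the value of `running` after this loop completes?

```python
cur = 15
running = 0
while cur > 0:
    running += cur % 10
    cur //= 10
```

Sum digits of 15
`running` takes the values: 0 → 5 → 6

Answer: 6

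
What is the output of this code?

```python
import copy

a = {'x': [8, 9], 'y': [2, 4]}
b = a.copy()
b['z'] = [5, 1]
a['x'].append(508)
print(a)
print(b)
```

Key concept: shallow copy of dict with mutable values.
Step by step:
`a = {'x': [8, 9], 'y': [2, 4]}` → a = {'x': [8, 9], 'y': [2, 4]}
`b = a.copy()` → b = {'x': [8, 9], 'y': [2, 4]}
`b['z'] = [5, 1]` → b = {'x': [8, 9], 'y': [2, 4], 'z': [5, 1]}
`a['x'].append(508)` → a = {'x': [8, 9, 508], 'y': [2, 4]}; b = {'x': [8, 9, 508], 'y': [2, 4], 'z': [5, 1]}
`print(a)` → prints {'x': [8, 9, 508], 'y': [2, 4]}
`print(b)` → prints {'x': [8, 9, 508], 'y': [2, 4], 'z': [5, 1]}

Answer:
{'x': [8, 9, 508], 'y': [2, 4]}
{'x': [8, 9, 508], 'y': [2, 4], 'z': [5, 1]}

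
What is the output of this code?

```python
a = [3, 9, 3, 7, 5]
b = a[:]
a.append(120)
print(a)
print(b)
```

Key concept: slice [:] creates copy.
Step by step:
`a = [3, 9, 3, 7, 5]` → a = [3, 9, 3, 7, 5]
`b = a[:]` → b = [3, 9, 3, 7, 5]
`a.append(120)` → a = [3, 9, 3, 7, 5, 120]
`print(a)` → prints [3, 9, 3, 7, 5, 120]
`print(b)` → prints [3, 9, 3, 7, 5]

Answer:
[3, 9, 3, 7, 5, 120]
[3, 9, 3, 7, 5]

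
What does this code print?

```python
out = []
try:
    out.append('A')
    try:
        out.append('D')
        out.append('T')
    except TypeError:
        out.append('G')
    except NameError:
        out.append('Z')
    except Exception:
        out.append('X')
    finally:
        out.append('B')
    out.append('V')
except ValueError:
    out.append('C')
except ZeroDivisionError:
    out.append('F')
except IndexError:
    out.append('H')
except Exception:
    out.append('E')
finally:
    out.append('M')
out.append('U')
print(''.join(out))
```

Execution trace: 'A' (try body) → 'D' (inner try body) → 'T' (inner try body, no exception) → 'B' (inner finally) → 'V' (try body, no exception) → 'M' (finally) → 'U' (after the try/except). Output: ADTBVMU

Answer: ADTBVMU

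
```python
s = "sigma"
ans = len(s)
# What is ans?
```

Trace:
`s = "sigma"` → s = 'sigma'
`ans = len(s)` → ans = 5
So ans = 5

Answer: 5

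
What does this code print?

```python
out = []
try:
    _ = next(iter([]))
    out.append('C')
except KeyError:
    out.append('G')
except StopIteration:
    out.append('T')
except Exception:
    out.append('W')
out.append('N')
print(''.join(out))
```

Execution trace: 'T' (except StopIteration) → 'N' (after the try/except). Output: TN

Answer: TN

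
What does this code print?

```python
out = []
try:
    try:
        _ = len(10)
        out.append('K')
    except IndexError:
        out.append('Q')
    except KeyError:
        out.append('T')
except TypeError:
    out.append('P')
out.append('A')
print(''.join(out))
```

Execution trace: 'P' (outer except TypeError) → 'A' (after the try/except). Output: PA

Answer: PA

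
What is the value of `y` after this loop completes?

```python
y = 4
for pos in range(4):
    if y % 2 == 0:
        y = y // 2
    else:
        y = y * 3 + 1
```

Collatz-style transformation from 4
`y` takes the values: 4 → 2 → 1 → 4 → 2

Answer: 2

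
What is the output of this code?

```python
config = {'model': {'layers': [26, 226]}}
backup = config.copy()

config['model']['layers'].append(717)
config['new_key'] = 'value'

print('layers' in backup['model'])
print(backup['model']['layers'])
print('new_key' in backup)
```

Key concept: shallow copy gotcha with nested dict.
Step by step:
`config = {'model': {'layers': [26, 226]}}` → config = {'model': {'layers': [26, 226]}}
`backup = config.copy()` → backup = {'model': {'layers': [26, 226]}}
`config['model']['layers'].append(717)` → config = {'model': {'layers': [26, 226, 717]}}; backup = {'model': {'layers': [26, 226, 717]}}
`config['new_key'] = 'value'` → config = {'model': {'layers': [26, 226, 717]}, 'new_key': 'value'}
`print('layers' in backup['model'])` → prints True
`print(backup['model']['layers'])` → prints [26, 226, 717]
`print('new_key' in backup)` → prints False

Answer:
True
[26, 226, 717]
False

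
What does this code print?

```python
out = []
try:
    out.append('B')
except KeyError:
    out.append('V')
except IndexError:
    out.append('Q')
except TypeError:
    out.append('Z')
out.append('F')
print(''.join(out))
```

Execution trace: 'B' (try body, no exception) → 'F' (after the try/except). Output: BF

Answer: BF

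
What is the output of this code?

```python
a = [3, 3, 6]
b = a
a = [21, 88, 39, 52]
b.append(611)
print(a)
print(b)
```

Key concept: rebinding vs mutation: a is rebound to a new list, b still points at the original.
Step by step:
`a = [3, 3, 6]` → a = [3, 3, 6]
`b = a` → b = [3, 3, 6] (same object as a)
`a = [21, 88, 39, 52]` → a = [21, 88, 39, 52]
`b.append(611)` → b = [3, 3, 6, 611]
`print(a)` → prints [21, 88, 39, 52]
`print(b)` → prints [3, 3, 6, 611]

Answer:
[21, 88, 39, 52]
[3, 3, 6, 611]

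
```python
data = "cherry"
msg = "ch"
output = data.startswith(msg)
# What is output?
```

Trace:
`data = "cherry"` → data = 'cherry'
`msg = "ch"` → msg = 'ch'
`output = data.startswith(msg)` → output = True
So output = True

Answer: True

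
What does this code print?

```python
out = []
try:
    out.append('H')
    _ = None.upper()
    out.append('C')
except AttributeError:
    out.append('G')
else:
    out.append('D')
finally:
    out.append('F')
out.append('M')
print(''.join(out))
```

Execution trace: 'H' (try body) → 'G' (except AttributeError) → 'F' (finally) → 'M' (after the try/except). Output: HGFM

Answer: HGFM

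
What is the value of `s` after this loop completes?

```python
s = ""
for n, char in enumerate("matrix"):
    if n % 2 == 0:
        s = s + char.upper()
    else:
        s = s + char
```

Uppercase even positions in 'matrix'
`s` takes the values: "" → "M" → "Ma" → "MaT" → "MaTr" → "MaTrI" → "MaTrIx"

Answer: "MaTrIx"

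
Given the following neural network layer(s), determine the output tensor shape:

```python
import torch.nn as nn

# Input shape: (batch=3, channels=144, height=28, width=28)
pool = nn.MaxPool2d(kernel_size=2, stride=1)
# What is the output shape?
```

Input: (3, 144, 28, 28) -> Output: (3, 144, 27, 27)

Answer: (3, 144, 27, 27)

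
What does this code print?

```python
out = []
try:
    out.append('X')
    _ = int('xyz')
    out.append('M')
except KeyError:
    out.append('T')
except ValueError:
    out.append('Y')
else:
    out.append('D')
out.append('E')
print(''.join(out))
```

Execution trace: 'X' (try body) → 'Y' (except ValueError) → 'E' (after the try/except). Output: XYE

Answer: XYE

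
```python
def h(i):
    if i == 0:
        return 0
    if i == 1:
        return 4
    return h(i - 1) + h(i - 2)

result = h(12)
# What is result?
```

Build up from base cases: h(0)=0, h(1)=4, h(2)=4, h(3)=8, h(4)=12, h(5)=20, h(6)=32, ..., h(12)=576

Answer: 576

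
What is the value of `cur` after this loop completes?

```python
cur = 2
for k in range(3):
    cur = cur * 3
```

Multiply by 3, 3 times: 2 * 3^3 = 54
`cur` takes the values: 2 → 6 → 18 → 54

Answer: 54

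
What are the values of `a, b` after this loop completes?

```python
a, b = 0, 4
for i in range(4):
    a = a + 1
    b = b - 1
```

a goes 0→4, b goes 4→0
`a, b` takes the values: (0, 4) → (1, 4) → (1, 3) → (2, 3) → (2, 2) → (3, 2) → (3, 1) → (4, 1) → (4, 0)

Answer: 4, 0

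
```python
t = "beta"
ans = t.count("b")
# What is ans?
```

Trace:
`t = "beta"` → t = 'beta'
`ans = t.count("b")` → ans = 1
So ans = 1

Answer: 1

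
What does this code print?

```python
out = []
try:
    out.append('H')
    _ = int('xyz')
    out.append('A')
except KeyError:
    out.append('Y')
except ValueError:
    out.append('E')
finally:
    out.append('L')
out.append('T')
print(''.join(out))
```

Execution trace: 'H' (try body) → 'E' (except ValueError) → 'L' (finally) → 'T' (after the try/except). Output: HELT

Answer: HELT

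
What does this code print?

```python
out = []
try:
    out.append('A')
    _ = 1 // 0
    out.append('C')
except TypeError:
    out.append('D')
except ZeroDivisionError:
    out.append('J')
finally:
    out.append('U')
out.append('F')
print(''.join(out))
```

Execution trace: 'A' (try body) → 'J' (except ZeroDivisionError) → 'U' (finally) → 'F' (after the try/except). Output: AJUF

Answer: AJUF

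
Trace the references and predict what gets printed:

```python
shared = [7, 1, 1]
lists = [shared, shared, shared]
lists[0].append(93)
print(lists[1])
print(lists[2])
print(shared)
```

Key concept: list of same reference.
Step by step:
`shared = [7, 1, 1]` → shared = [7, 1, 1]
`lists = [shared, shared, shared]` → lists = [[7, 1, 1], [7, 1, 1], [7, 1, 1]]
`lists[0].append(93)` → shared = [7, 1, 1, 93]; lists = [[7, 1, 1, 93], [7, 1, 1, 93], [7, 1, 1, 93]]
`print(lists[1])` → prints [7, 1, 1, 93]
`print(lists[2])` → prints [7, 1, 1, 93]
`print(shared)` → prints [7, 1, 1, 93]

Answer:
[7, 1, 1, 93]
[7, 1, 1, 93]
[7, 1, 1, 93]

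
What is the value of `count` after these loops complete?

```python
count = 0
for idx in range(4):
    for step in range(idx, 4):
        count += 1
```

Upper triangle: 4 + 3 + ... + 1
`count` takes the values: 0 → 1 → 2 → 3 → 4 → 5 → 6 → 7 → 8 → 9 → 10

Answer: 10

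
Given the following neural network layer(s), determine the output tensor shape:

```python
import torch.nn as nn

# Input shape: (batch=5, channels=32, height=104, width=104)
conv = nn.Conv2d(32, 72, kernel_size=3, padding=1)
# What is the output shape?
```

Input: (5, 32, 104, 104) -> Output: (5, 72, 104, 104)

Answer: (5, 72, 104, 104)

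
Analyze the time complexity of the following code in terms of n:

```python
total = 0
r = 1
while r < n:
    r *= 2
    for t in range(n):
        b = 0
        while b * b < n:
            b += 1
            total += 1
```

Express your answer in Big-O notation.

Each loop level contributes: log n × n × √n. Multiplying the contributions gives O(n√n log n).

Answer: O(n√n log n)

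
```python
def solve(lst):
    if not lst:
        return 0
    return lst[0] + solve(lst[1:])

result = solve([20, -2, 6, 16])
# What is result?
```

20 + (-2) + 6 + 16 + 0 = 40

Answer: 40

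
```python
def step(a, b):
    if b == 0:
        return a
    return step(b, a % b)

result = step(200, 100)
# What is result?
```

step(200, 100) -> step(100, 0) -> 100

Answer: 100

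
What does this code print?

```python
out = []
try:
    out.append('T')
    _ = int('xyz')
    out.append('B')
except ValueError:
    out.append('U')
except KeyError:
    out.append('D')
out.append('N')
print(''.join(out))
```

Execution trace: 'T' (try body) → 'U' (except ValueError) → 'N' (after the try/except). Output: TUN

Answer: TUN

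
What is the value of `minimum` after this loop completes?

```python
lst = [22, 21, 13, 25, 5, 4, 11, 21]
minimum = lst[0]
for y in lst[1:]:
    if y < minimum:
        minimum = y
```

Minimum of [22, 21, 13, 25, 5, 4, 11, 21]
`minimum` takes the values: 22 → 21 → 13 → 5 → 4

Answer: 4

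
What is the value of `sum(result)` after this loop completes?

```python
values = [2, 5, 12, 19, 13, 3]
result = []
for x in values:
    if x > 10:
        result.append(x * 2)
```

Sum of doubled values > 10
`result` takes the values: [] → [24] → [24, 38] → [24, 38, 26]
So `sum(result)` = 88

Answer: 88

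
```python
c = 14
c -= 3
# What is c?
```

Trace:
`c = 14` → c = 14
`c -= 3` → c = 11
So c = 11

Answer: 11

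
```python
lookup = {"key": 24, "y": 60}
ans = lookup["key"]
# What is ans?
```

Trace:
`lookup = {"key": 24, "y": 60}` → lookup = {'key': 24, 'y': 60}
`ans = lookup["key"]` → ans = 24
So ans = 24

Answer: 24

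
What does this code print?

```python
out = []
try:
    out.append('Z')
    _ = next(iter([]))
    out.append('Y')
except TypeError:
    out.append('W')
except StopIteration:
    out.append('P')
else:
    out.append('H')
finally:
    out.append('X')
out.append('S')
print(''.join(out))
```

Execution trace: 'Z' (try body) → 'P' (except StopIteration) → 'X' (finally) → 'S' (after the try/except). Output: ZPXS

Answer: ZPXS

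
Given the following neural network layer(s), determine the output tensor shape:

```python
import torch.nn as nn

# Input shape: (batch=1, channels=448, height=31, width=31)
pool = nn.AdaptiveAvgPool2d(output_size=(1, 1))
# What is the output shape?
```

Input: (1, 448, 31, 31) -> Output: (1, 448, 1, 1)

Answer: (1, 448, 1, 1)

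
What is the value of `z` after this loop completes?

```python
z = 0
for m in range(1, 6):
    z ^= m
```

XOR of 1 to 5
`z` takes the values: 0 → 1 → 3 → 0 → 4 → 1

Answer: 1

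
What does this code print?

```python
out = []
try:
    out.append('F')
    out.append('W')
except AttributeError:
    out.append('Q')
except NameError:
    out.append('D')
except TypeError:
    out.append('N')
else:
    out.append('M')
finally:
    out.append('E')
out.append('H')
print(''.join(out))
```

Execution trace: 'F' (try body) → 'W' (try body, no exception) → 'M' (else) → 'E' (finally) → 'H' (after the try/except). Output: FWMEH

Answer: FWMEH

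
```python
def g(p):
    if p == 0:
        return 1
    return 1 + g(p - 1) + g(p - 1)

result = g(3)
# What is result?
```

g(p) = 1 + 2·g(p-1), g(0)=1. Closed form: (1+1)·2^3 - 1 = 15.

Answer: 15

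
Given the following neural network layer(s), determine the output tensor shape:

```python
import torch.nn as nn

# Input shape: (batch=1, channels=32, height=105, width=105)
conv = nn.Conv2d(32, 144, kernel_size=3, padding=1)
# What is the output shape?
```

Input: (1, 32, 105, 105) -> Output: (1, 144, 105, 105)

Answer: (1, 144, 105, 105)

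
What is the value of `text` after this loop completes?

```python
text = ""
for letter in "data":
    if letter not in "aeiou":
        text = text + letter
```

Remove vowels from 'data'
`text` takes the values: "" → "d" → "dt"

Answer: "dt"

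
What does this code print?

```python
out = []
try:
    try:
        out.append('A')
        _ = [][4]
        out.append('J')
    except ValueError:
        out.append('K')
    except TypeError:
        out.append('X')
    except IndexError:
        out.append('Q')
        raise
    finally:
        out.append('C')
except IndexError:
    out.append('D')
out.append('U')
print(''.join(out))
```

Execution trace: 'A' (try body) → 'Q' (except IndexError) → 'C' (finally) → 'D' (outer except IndexError) → 'U' (after the try/except). Output: AQCDU

Answer: AQCDU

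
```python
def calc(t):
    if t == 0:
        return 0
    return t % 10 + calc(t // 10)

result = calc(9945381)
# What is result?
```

Sum of digits of 9945381: 1 + 8 + 3 + 5 + 4 + 9 + 9 = 39

Answer: 39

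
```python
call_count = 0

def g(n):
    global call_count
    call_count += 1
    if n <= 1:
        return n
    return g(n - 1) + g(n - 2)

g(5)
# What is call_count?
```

Calls(n) = 1 + Calls(n-1) + Calls(n-2); Calls(0)=Calls(1)=1. For n=5 this gives 15.

Answer: 15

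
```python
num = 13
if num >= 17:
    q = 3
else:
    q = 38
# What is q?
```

Trace:
`num = 13` → num = 13
`if num >= 17: ...` → num >= 17 is False, take else branch → q = 38
So q = 38

Answer: 38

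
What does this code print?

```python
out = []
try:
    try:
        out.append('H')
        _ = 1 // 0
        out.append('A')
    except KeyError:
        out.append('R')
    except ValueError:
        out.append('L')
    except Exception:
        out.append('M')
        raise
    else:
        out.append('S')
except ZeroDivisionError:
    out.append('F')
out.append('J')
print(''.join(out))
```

Execution trace: 'H' (inner try body) → 'M' (inner except Exception) → 'F' (outer except ZeroDivisionError) → 'J' (after the try/except). Output: HMFJ

Answer: HMFJ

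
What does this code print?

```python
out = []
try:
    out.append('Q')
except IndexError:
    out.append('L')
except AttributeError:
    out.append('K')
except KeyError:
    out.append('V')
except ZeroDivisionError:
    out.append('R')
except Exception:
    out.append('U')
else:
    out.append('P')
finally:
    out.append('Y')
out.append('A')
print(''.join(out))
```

Execution trace: 'Q' (try body, no exception) → 'P' (else) → 'Y' (finally) → 'A' (after the try/except). Output: QPYA

Answer: QPYA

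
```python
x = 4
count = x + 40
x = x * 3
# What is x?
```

Trace:
`x = 4` → x = 4
`count = x + 40` → count = 44
`x = x * 3` → x = 12
So x = 12

Answer: 12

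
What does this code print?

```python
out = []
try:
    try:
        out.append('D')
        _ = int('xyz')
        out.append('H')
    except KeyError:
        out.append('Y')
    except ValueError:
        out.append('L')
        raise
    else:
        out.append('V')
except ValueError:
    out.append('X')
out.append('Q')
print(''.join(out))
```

Execution trace: 'D' (inner try body) → 'L' (inner except ValueError) → 'X' (outer except ValueError) → 'Q' (after the try/except). Output: DLXQ

Answer: DLXQ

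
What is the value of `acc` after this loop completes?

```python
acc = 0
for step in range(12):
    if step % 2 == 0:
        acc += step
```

Sum of even numbers 0 to 11
`acc` takes the values: 0 → 2 → 6 → 12 → 20 → 30

Answer: 30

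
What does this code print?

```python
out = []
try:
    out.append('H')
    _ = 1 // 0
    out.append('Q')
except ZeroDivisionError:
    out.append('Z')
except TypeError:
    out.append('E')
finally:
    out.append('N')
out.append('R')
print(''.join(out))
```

Execution trace: 'H' (try body) → 'Z' (except ZeroDivisionError) → 'N' (finally) → 'R' (after the try/except). Output: HZNR

Answer: HZNR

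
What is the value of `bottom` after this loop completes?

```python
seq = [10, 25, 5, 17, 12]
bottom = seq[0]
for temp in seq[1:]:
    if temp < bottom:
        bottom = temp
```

Minimum of [10, 25, 5, 17, 12]
`bottom` takes the values: 10 → 5

Answer: 5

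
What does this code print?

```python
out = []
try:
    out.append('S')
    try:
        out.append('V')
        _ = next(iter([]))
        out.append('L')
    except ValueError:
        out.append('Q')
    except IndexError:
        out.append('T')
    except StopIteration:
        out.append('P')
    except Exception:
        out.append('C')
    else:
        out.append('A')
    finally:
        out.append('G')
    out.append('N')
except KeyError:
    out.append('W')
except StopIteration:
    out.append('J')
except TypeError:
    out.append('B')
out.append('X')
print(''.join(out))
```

Execution trace: 'S' (try body) → 'V' (inner try body) → 'P' (inner except StopIteration) → 'G' (inner finally) → 'N' (try body, no exception) → 'X' (after the try/except). Output: SVPGNX

Answer: SVPGNX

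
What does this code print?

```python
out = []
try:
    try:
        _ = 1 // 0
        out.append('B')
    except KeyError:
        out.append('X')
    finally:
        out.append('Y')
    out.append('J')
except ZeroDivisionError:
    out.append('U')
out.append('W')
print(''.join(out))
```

Execution trace: 'Y' (inner finally) → 'U' (except ZeroDivisionError) → 'W' (after the try/except). Output: YUW

Answer: YUW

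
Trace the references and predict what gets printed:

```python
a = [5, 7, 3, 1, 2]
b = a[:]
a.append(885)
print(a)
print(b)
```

Key concept: slice [:] creates copy.
Step by step:
`a = [5, 7, 3, 1, 2]` → a = [5, 7, 3, 1, 2]
`b = a[:]` → b = [5, 7, 3, 1, 2]
`a.append(885)` → a = [5, 7, 3, 1, 2, 885]
`print(a)` → prints [5, 7, 3, 1, 2, 885]
`print(b)` → prints [5, 7, 3, 1, 2]

Answer:
[5, 7, 3, 1, 2, 885]
[5, 7, 3, 1, 2]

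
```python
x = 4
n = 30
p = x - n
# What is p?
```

Trace:
`x = 4` → x = 4
`n = 30` → n = 30
`p = x - n` → p = -26
So p = -26

Answer: -26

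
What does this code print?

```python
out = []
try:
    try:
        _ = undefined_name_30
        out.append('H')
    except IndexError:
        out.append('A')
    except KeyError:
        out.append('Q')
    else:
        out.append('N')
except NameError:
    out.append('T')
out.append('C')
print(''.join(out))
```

Execution trace: 'T' (outer except NameError) → 'C' (after the try/except). Output: TC

Answer: TC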